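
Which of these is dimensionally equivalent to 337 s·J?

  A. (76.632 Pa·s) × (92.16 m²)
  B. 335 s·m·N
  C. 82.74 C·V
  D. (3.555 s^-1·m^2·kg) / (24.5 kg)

B.

Reference: J·s = N·m·s = kg·m²·s⁻¹.
Each option:
  A. [kg·m⁻¹·s⁻¹] · [m²] = kg·m·s⁻¹
  B. N·m·s = kg·m·s⁻²·m·s = kg·m²·s⁻¹  ← same
  C. C·V = s·A·J·C⁻¹ = kg·m²·s⁻²
  D. [kg·m²·s⁻¹] / [kg] = m²·s⁻¹
Only B. matches kg·m²·s⁻¹.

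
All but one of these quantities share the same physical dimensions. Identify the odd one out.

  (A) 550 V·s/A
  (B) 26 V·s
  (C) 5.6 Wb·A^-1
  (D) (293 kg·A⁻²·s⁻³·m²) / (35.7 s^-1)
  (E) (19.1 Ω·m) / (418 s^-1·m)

(B)

Work out the base dimensions of each:
  (A) V·s·A⁻¹ = J·C⁻¹·s·A⁻¹ = kg·m²·s⁻²·A⁻²
  (B) V·s = J·C⁻¹·s = kg·m²·s⁻²·A⁻¹
  (C) Wb·A⁻¹ = V·s·A⁻¹ = kg·m²·s⁻²·A⁻²
  (D) [kg·m²·s⁻³·A⁻²] / [s⁻¹] = kg·m²·s⁻²·A⁻²
  (E) [kg·m³·s⁻³·A⁻²] / [m·s⁻¹] = kg·m²·s⁻²·A⁻²
All reduce to kg·m²·s⁻²·A⁻² except (B), which is kg·m²·s⁻²·A⁻¹.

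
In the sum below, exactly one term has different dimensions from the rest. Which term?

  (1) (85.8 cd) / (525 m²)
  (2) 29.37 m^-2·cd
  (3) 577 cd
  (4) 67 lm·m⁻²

(3)

Reduce each to base SI dimensions:
  (1) [cd] / [m²] = m⁻²·cd
  (2) cd·m⁻² = m⁻²·cd
  (3) cd
  (4) lm·m⁻² = cd·m⁻² = m⁻²·cd
All reduce to m⁻²·cd except (3), which is cd.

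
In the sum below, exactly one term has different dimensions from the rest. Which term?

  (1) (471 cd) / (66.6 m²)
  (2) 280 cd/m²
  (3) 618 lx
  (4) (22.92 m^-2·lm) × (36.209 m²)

Work out the base dimensions of each:
  (1) [cd] / [m²] = m⁻²·cd
  (2) cd·m⁻² = m⁻²·cd
  (3) lx = lm·m⁻² = m⁻²·cd
  (4) [m⁻²·cd] · [m²] = cd
All reduce to m⁻²·cd except (4), which is cd.

(4)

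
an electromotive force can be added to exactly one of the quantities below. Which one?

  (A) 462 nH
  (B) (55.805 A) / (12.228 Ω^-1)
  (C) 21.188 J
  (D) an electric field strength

Reference: [electromotive force] = kg·m²·s⁻³·A⁻¹.
Each option:
  (A) H = V·s·A⁻¹ = kg·m²·s⁻²·A⁻²
  (B) [A] / [kg⁻¹·m⁻²·s³·A²] = kg·m²·s⁻³·A⁻¹  ← same
  (C) J = N·m = kg·m²·s⁻²
  (D) [electric field strength] = kg·m·s⁻³·A⁻¹
Only (B) matches kg·m²·s⁻³·A⁻¹.

(B)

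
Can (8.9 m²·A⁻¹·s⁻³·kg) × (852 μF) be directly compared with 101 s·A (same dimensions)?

Dimensions:
  (8.9 m²·A⁻¹·s⁻³·kg) × (852 μF):  [kg·m²·s⁻³·A⁻¹] · [kg⁻¹·m⁻²·s⁴·A²] = s·A
  101 s·A:  A·s = s·A
Both are s·A, so they have the same dimensions and can be added.

Yes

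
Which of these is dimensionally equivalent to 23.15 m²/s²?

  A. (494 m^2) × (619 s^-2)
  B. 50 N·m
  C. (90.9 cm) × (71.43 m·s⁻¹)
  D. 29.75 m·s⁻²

A.

Reference: m²·s⁻².
Each option:
  A. [m²] · [s⁻²] = m²·s⁻²  ← same
  B. N·m = kg·m·s⁻²·m = kg·m²·s⁻²
  C. [m] · [m·s⁻¹] = m²·s⁻¹
  D. m·s⁻²
Only A. matches m²·s⁻².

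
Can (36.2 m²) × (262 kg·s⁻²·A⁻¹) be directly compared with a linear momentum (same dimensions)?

No

In SI base units:
  (36.2 m²) × (262 kg·s⁻²·A⁻¹):  [m²] · [kg·s⁻²·A⁻¹] = kg·m²·s⁻²·A⁻¹
  a linear momentum:  [linear momentum] = kg·m·s⁻¹
kg·m²·s⁻²·A⁻¹ ≠ kg·m·s⁻¹, so they cannot be added.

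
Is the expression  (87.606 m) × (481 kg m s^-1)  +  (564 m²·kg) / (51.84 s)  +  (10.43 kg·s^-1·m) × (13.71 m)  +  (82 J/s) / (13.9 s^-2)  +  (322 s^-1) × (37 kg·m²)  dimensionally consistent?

Yes

Dimensions:
  (87.606 m) × (481 kg m s^-1):  [m] · [kg·m·s⁻¹] = kg·m²·s⁻¹
  (564 m²·kg) / (51.84 s):  [kg·m²] / [s] = kg·m²·s⁻¹
  (10.43 kg·s^-1·m) × (13.71 m):  [kg·m·s⁻¹] · [m] = kg·m²·s⁻¹
  (82 J/s) / (13.9 s^-2):  [kg·m²·s⁻³] / [s⁻²] = kg·m²·s⁻¹
  (322 s^-1) × (37 kg·m²):  [s⁻¹] · [kg·m²] = kg·m²·s⁻¹
Every term reduces to kg·m²·s⁻¹.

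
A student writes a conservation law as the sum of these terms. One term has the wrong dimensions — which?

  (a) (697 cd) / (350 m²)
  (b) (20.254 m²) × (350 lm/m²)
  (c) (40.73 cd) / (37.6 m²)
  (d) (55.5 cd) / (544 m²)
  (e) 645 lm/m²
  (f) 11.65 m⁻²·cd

Expand each in SI base units:
  (a) [cd] / [m²] = m⁻²·cd
  (b) [m²] · [m⁻²·cd] = cd
  (c) [cd] / [m²] = m⁻²·cd
  (d) [cd] / [m²] = m⁻²·cd
  (e) lm·m⁻² = cd·m⁻² = m⁻²·cd
  (f) cd·m⁻² = m⁻²·cd
All reduce to m⁻²·cd except (b), which is cd.

(b)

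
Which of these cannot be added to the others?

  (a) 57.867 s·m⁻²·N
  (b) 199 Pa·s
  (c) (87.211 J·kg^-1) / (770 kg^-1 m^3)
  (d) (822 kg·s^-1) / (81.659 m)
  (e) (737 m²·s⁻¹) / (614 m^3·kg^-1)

Dimensions:
  (a) N·s·m⁻² = kg·m·s⁻²·s·m⁻² = kg·m⁻¹·s⁻¹
  (b) Pa·s = N·m⁻²·s = kg·m⁻¹·s⁻¹
  (c) [m²·s⁻²] / [kg⁻¹·m³] = kg·m⁻¹·s⁻²
  (d) [kg·s⁻¹] / [m] = kg·m⁻¹·s⁻¹
  (e) [m²·s⁻¹] / [kg⁻¹·m³] = kg·m⁻¹·s⁻¹
All reduce to kg·m⁻¹·s⁻¹ except (c), which is kg·m⁻¹·s⁻².

(c)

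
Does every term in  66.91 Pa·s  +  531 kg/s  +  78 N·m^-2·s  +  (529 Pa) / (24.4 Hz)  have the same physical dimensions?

Work out the base dimensions of each:
  66.91 Pa·s:  Pa·s = N·m⁻²·s = kg·m⁻¹·s⁻¹
  531 kg/s:  kg·s⁻¹
  78 N·m^-2·s:  N·s·m⁻² = kg·m·s⁻²·s·m⁻² = kg·m⁻¹·s⁻¹
  (529 Pa) / (24.4 Hz):  [kg·m⁻¹·s⁻²] / [s⁻¹] = kg·m⁻¹·s⁻¹
The terms do not share a single dimension (kg·m⁻¹·s⁻¹ vs kg·s⁻¹).

No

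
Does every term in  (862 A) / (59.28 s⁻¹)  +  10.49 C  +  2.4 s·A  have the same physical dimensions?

Expand each in SI base units:
  (862 A) / (59.28 s⁻¹):  [A] / [s⁻¹] = s·A
  10.49 C:  C = s·A
  2.4 s·A:  A·s = s·A
Every term reduces to s·A.

Yes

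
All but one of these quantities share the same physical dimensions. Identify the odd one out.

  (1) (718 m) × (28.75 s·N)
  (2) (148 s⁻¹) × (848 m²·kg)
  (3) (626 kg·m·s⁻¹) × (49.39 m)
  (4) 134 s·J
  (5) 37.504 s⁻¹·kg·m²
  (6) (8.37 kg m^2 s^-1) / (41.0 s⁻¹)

(6)

Reduce each to base SI dimensions:
  (1) [m] · [kg·m·s⁻¹] = kg·m²·s⁻¹
  (2) [s⁻¹] · [kg·m²] = kg·m²·s⁻¹
  (3) [kg·m·s⁻¹] · [m] = kg·m²·s⁻¹
  (4) J·s = N·m·s = kg·m²·s⁻¹
  (5) kg·m²·s⁻¹
  (6) [kg·m²·s⁻¹] / [s⁻¹] = kg·m²
All reduce to kg·m²·s⁻¹ except (6), which is kg·m².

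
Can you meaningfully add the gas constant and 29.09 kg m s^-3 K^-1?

Expand each in SI base units:
  the gas constant:  [gas constant] = kg·m²·s⁻²·K⁻¹·mol⁻¹
  29.09 kg m s^-3 K^-1:  kg·m·s⁻³·K⁻¹
kg·m²·s⁻²·K⁻¹·mol⁻¹ ≠ kg·m·s⁻³·K⁻¹, so they cannot be added.

No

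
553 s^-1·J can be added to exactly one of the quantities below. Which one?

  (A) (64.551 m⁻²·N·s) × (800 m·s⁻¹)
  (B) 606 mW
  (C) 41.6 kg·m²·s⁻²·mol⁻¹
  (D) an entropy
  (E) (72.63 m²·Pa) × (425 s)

(B)

Reference: J·s⁻¹ = N·m·s⁻¹ = kg·m²·s⁻³.
Each option:
  (A) [kg·m⁻¹·s⁻¹] · [m·s⁻¹] = kg·s⁻²
  (B) W = J·s⁻¹ = kg·m²·s⁻³  ← same
  (C) kg·m²·s⁻²·mol⁻¹
  (D) [entropy] = kg·m²·s⁻²·K⁻¹
  (E) [kg·m·s⁻²] · [s] = kg·m·s⁻¹
Only (B) matches kg·m²·s⁻³.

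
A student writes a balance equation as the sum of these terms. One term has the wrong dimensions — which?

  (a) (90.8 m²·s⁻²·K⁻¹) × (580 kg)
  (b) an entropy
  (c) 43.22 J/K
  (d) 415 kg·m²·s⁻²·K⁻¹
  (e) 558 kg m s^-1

(e)

Work out the base dimensions of each:
  (a) [m²·s⁻²·K⁻¹] · [kg] = kg·m²·s⁻²·K⁻¹
  (b) [entropy] = kg·m²·s⁻²·K⁻¹
  (c) J·K⁻¹ = N·m·K⁻¹ = kg·m²·s⁻²·K⁻¹
  (d) kg·m²·s⁻²·K⁻¹
  (e) kg·m·s⁻¹
All reduce to kg·m²·s⁻²·K⁻¹ except (e), which is kg·m·s⁻¹.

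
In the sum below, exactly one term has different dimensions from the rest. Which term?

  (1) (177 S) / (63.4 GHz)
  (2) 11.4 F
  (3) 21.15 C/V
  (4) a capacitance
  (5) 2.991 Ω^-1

(5)

Reduce each to base SI dimensions:
  (1) [kg⁻¹·m⁻²·s³·A²] / [s⁻¹] = kg⁻¹·m⁻²·s⁴·A²
  (2) F = C·V⁻¹ = kg⁻¹·m⁻²·s⁴·A²
  (3) C·V⁻¹ = s·A·(J·C⁻¹)⁻¹ = kg⁻¹·m⁻²·s⁴·A²
  (4) [capacitance] = kg⁻¹·m⁻²·s⁴·A²
  (5) Ω⁻¹ = (V·A⁻¹)⁻¹ = kg⁻¹·m⁻²·s³·A²
All reduce to kg⁻¹·m⁻²·s⁴·A² except (5), which is kg⁻¹·m⁻²·s³·A².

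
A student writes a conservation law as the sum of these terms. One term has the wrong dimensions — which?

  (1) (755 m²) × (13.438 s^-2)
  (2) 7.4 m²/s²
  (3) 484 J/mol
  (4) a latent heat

(3)

Reduce each to base SI dimensions:
  (1) [m²] · [s⁻²] = m²·s⁻²
  (2) m²·s⁻²
  (3) J·mol⁻¹ = N·m·mol⁻¹ = kg·m²·s⁻²·mol⁻¹
  (4) [latent heat] = m²·s⁻²
All reduce to m²·s⁻² except (3), which is kg·m²·s⁻²·mol⁻¹.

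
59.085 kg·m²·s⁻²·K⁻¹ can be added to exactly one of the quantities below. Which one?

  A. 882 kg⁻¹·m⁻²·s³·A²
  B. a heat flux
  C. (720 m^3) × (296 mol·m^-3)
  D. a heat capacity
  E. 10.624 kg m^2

D.

Reference: kg·m²·s⁻²·K⁻¹.
Each option:
  A. kg⁻¹·m⁻²·s³·A²
  B. [heat flux] = kg·s⁻³
  C. [m³] · [m⁻³·mol] = mol
  D. [heat capacity] = kg·m²·s⁻²·K⁻¹  ← same
  E. kg·m²
Only D. matches kg·m²·s⁻²·K⁻¹.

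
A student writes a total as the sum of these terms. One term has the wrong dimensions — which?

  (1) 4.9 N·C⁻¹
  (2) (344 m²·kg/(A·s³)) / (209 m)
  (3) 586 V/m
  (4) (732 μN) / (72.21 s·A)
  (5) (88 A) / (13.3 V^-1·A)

Reduce each to base SI dimensions:
  (1) N·C⁻¹ = kg·m·s⁻²·(s·A)⁻¹ = kg·m·s⁻³·A⁻¹
  (2) [kg·m²·s⁻³·A⁻¹] / [m] = kg·m·s⁻³·A⁻¹
  (3) V·m⁻¹ = J·C⁻¹·m⁻¹ = kg·m·s⁻³·A⁻¹
  (4) [kg·m·s⁻²] / [s·A] = kg·m·s⁻³·A⁻¹
  (5) [A] / [kg⁻¹·m⁻²·s³·A²] = kg·m²·s⁻³·A⁻¹
All reduce to kg·m·s⁻³·A⁻¹ except (5), which is kg·m²·s⁻³·A⁻¹.

(5)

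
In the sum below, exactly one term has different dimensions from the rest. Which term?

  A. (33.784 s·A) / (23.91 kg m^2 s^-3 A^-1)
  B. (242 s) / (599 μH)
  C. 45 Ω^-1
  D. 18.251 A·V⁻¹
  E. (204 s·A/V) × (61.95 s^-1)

A.

Dimensions:
  A. [s·A] / [kg·m²·s⁻³·A⁻¹] = kg⁻¹·m⁻²·s⁴·A²
  B. [s] / [kg·m²·s⁻²·A⁻²] = kg⁻¹·m⁻²·s³·A²
  C. Ω⁻¹ = (V·A⁻¹)⁻¹ = kg⁻¹·m⁻²·s³·A²
  D. A·V⁻¹ = A·(J·C⁻¹)⁻¹ = kg⁻¹·m⁻²·s³·A²
  E. [kg⁻¹·m⁻²·s⁴·A²] · [s⁻¹] = kg⁻¹·m⁻²·s³·A²
All reduce to kg⁻¹·m⁻²·s³·A² except A., which is kg⁻¹·m⁻²·s⁴·A².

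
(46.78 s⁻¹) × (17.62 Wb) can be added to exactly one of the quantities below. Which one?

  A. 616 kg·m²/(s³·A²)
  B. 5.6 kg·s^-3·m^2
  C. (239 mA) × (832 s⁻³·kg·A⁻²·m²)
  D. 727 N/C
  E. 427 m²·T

C.

Reference: [s⁻¹] · [kg·m²·s⁻²·A⁻¹] = kg·m²·s⁻³·A⁻¹.
Each option:
  A. kg·m²·s⁻³·A⁻²
  B. kg·m²·s⁻³
  C. [A] · [kg·m²·s⁻³·A⁻²] = kg·m²·s⁻³·A⁻¹  ← same
  D. N·C⁻¹ = kg·m·s⁻²·(s·A)⁻¹ = kg·m·s⁻³·A⁻¹
  E. T·m² = Wb·m⁻²·m² = kg·m²·s⁻²·A⁻¹
Only C. matches kg·m²·s⁻³·A⁻¹.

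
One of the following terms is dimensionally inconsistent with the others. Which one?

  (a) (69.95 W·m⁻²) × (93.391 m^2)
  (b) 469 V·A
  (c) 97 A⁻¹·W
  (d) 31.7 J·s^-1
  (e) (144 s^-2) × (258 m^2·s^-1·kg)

Dimensions:
  (a) [kg·s⁻³] · [m²] = kg·m²·s⁻³
  (b) V·A = J·C⁻¹·A = kg·m²·s⁻³
  (c) W·A⁻¹ = J·s⁻¹·A⁻¹ = kg·m²·s⁻³·A⁻¹
  (d) J·s⁻¹ = N·m·s⁻¹ = kg·m²·s⁻³
  (e) [s⁻²] · [kg·m²·s⁻¹] = kg·m²·s⁻³
All reduce to kg·m²·s⁻³ except (c), which is kg·m²·s⁻³·A⁻¹.

(c)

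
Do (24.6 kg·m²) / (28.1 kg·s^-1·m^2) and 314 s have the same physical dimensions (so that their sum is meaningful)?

Yes

In SI base units:
  (24.6 kg·m²) / (28.1 kg·s^-1·m^2):  [kg·m²] / [kg·m²·s⁻¹] = s
  314 s:  s
Both are s, so they have the same dimensions and can be added.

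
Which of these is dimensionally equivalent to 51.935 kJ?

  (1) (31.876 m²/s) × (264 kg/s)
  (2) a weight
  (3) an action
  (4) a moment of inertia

(1)

Reference: J = N·m = kg·m²·s⁻².
Each option:
  (1) [m²·s⁻¹] · [kg·s⁻¹] = kg·m²·s⁻²  ← same
  (2) [weight] = kg·m·s⁻²
  (3) [action] = kg·m²·s⁻¹
  (4) [moment of inertia] = kg·m²
Only (1) matches kg·m²·s⁻².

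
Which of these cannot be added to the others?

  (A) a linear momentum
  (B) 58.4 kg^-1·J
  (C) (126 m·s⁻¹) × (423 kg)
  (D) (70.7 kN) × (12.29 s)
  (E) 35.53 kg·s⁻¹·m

(B)

Reduce each to base SI dimensions:
  (A) [linear momentum] = kg·m·s⁻¹
  (B) J·kg⁻¹ = N·m·kg⁻¹ = m²·s⁻²
  (C) [m·s⁻¹] · [kg] = kg·m·s⁻¹
  (D) [kg·m·s⁻²] · [s] = kg·m·s⁻¹
  (E) kg·m·s⁻¹
All reduce to kg·m·s⁻¹ except (B), which is m²·s⁻².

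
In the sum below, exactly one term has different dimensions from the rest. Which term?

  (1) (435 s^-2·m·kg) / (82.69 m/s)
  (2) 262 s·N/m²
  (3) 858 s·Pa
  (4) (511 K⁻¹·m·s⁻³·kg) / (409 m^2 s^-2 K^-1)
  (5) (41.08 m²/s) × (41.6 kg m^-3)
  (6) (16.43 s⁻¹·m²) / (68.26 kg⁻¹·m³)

Work out the base dimensions of each:
  (1) [kg·m·s⁻²] / [m·s⁻¹] = kg·s⁻¹
  (2) N·s·m⁻² = kg·m·s⁻²·s·m⁻² = kg·m⁻¹·s⁻¹
  (3) Pa·s = N·m⁻²·s = kg·m⁻¹·s⁻¹
  (4) [kg·m·s⁻³·K⁻¹] / [m²·s⁻²·K⁻¹] = kg·m⁻¹·s⁻¹
  (5) [m²·s⁻¹] · [kg·m⁻³] = kg·m⁻¹·s⁻¹
  (6) [m²·s⁻¹] / [kg⁻¹·m³] = kg·m⁻¹·s⁻¹
All reduce to kg·m⁻¹·s⁻¹ except (1), which is kg·s⁻¹.

(1)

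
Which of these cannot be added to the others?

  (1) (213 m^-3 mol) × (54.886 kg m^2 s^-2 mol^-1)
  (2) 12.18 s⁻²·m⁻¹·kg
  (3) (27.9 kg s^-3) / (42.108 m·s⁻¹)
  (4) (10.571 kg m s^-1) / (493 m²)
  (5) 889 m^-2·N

(4)

Work out the base dimensions of each:
  (1) [m⁻³·mol] · [kg·m²·s⁻²·mol⁻¹] = kg·m⁻¹·s⁻²
  (2) kg·m⁻¹·s⁻²
  (3) [kg·s⁻³] / [m·s⁻¹] = kg·m⁻¹·s⁻²
  (4) [kg·m·s⁻¹] / [m²] = kg·m⁻¹·s⁻¹
  (5) N·m⁻² = kg·m·s⁻²·m⁻² = kg·m⁻¹·s⁻²
All reduce to kg·m⁻¹·s⁻² except (4), which is kg·m⁻¹·s⁻¹.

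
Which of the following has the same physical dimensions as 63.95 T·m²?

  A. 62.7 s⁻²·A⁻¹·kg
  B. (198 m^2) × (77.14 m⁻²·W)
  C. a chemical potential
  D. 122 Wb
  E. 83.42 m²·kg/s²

D.

Reference: T·m² = Wb·m⁻²·m² = kg·m²·s⁻²·A⁻¹.
Each option:
  A. kg·s⁻²·A⁻¹
  B. [m²] · [kg·s⁻³] = kg·m²·s⁻³
  C. [chemical potential] = kg·m²·s⁻²·mol⁻¹
  D. Wb = V·s = kg·m²·s⁻²·A⁻¹  ← same
  E. kg·m²·s⁻²
Only D. matches kg·m²·s⁻²·A⁻¹.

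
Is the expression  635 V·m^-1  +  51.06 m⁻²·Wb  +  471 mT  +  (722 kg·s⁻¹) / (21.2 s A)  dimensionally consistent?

No

In SI base units:
  635 V·m^-1:  V·m⁻¹ = J·C⁻¹·m⁻¹ = kg·m·s⁻³·A⁻¹
  51.06 m⁻²·Wb:  Wb·m⁻² = V·s·m⁻² = kg·s⁻²·A⁻¹
  471 mT:  T = Wb·m⁻² = kg·s⁻²·A⁻¹
  (722 kg·s⁻¹) / (21.2 s A):  [kg·s⁻¹] / [s·A] = kg·s⁻²·A⁻¹
The terms do not share a single dimension (kg·m·s⁻³·A⁻¹ vs kg·s⁻²·A⁻¹).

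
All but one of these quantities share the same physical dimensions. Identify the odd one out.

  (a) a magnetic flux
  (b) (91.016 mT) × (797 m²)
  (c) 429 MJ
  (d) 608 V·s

Reduce each to base SI dimensions:
  (a) [magnetic flux] = kg·m²·s⁻²·A⁻¹
  (b) [kg·s⁻²·A⁻¹] · [m²] = kg·m²·s⁻²·A⁻¹
  (c) J = N·m = kg·m²·s⁻²
  (d) V·s = J·C⁻¹·s = kg·m²·s⁻²·A⁻¹
All reduce to kg·m²·s⁻²·A⁻¹ except (c), which is kg·m²·s⁻².

(c)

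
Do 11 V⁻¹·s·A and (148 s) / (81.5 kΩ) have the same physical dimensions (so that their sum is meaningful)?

Reduce each to base SI dimensions:
  11 V⁻¹·s·A:  A·s·V⁻¹ = A·s·(J·C⁻¹)⁻¹ = kg⁻¹·m⁻²·s⁴·A²
  (148 s) / (81.5 kΩ):  [s] / [kg·m²·s⁻³·A⁻²] = kg⁻¹·m⁻²·s⁴·A²
Both are kg⁻¹·m⁻²·s⁴·A², so they have the same dimensions and can be added.

Yes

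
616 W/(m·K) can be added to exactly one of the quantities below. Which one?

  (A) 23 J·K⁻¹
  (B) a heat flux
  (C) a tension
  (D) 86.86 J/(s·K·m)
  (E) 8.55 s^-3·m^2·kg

(D)

Reference: W·m⁻¹·K⁻¹ = J·s⁻¹·m⁻¹·K⁻¹ = kg·m·s⁻³·K⁻¹.
Each option:
  (A) J·K⁻¹ = N·m·K⁻¹ = kg·m²·s⁻²·K⁻¹
  (B) [heat flux] = kg·s⁻³
  (C) [tension] = kg·m·s⁻²
  (D) J·s⁻¹·m⁻¹·K⁻¹ = N·m·s⁻¹·m⁻¹·K⁻¹ = kg·m·s⁻³·K⁻¹  ← same
  (E) kg·m²·s⁻³
Only (D) matches kg·m·s⁻³·K⁻¹.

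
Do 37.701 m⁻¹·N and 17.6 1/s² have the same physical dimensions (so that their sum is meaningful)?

Reduce each to base SI dimensions:
  37.701 m⁻¹·N:  N·m⁻¹ = kg·m·s⁻²·m⁻¹ = kg·s⁻²
  17.6 1/s²:  s⁻²
kg·s⁻² ≠ s⁻², so they cannot be added.

No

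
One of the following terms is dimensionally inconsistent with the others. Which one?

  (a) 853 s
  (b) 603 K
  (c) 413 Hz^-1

Work out the base dimensions of each:
  (a) s
  (b) K
  (c) Hz⁻¹ = (s⁻¹)⁻¹ = s
All reduce to s except (b), which is K.

(b)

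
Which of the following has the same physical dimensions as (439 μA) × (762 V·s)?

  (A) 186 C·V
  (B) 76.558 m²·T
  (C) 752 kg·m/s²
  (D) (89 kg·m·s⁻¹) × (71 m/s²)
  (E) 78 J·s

(A)

Reference: [A] · [kg·m²·s⁻²·A⁻¹] = kg·m²·s⁻².
Each option:
  (A) C·V = s·A·J·C⁻¹ = kg·m²·s⁻²  ← same
  (B) T·m² = Wb·m⁻²·m² = kg·m²·s⁻²·A⁻¹
  (C) kg·m·s⁻²
  (D) [kg·m·s⁻¹] · [m·s⁻²] = kg·m²·s⁻³
  (E) J·s = N·m·s = kg·m²·s⁻¹
Only (A) matches kg·m²·s⁻².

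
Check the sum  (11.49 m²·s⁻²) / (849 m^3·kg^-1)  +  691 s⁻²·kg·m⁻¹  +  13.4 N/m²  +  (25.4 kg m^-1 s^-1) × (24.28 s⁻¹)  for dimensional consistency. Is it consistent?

Yes

Expand each in SI base units:
  (11.49 m²·s⁻²) / (849 m^3·kg^-1):  [m²·s⁻²] / [kg⁻¹·m³] = kg·m⁻¹·s⁻²
  691 s⁻²·kg·m⁻¹:  kg·m⁻¹·s⁻²
  13.4 N/m²:  N·m⁻² = kg·m·s⁻²·m⁻² = kg·m⁻¹·s⁻²
  (25.4 kg m^-1 s^-1) × (24.28 s⁻¹):  [kg·m⁻¹·s⁻¹] · [s⁻¹] = kg·m⁻¹·s⁻²
Every term reduces to kg·m⁻¹·s⁻².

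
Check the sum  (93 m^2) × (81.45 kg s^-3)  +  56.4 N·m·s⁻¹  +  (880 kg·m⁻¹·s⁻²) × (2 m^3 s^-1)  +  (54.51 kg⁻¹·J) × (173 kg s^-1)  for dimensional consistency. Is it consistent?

Work out the base dimensions of each:
  (93 m^2) × (81.45 kg s^-3):  [m²] · [kg·s⁻³] = kg·m²·s⁻³
  56.4 N·m·s⁻¹:  N·m·s⁻¹ = kg·m·s⁻²·m·s⁻¹ = kg·m²·s⁻³
  (880 kg·m⁻¹·s⁻²) × (2 m^3 s^-1):  [kg·m⁻¹·s⁻²] · [m³·s⁻¹] = kg·m²·s⁻³
  (54.51 kg⁻¹·J) × (173 kg s^-1):  [m²·s⁻²] · [kg·s⁻¹] = kg·m²·s⁻³
Every term reduces to kg·m²·s⁻³.

Yes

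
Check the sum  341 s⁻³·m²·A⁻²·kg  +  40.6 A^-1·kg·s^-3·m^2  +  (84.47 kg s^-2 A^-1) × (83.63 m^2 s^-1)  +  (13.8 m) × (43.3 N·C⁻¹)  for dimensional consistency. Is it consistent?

No

Expand each in SI base units:
  341 s⁻³·m²·A⁻²·kg:  kg·m²·s⁻³·A⁻²
  40.6 A^-1·kg·s^-3·m^2:  kg·m²·s⁻³·A⁻¹
  (84.47 kg s^-2 A^-1) × (83.63 m^2 s^-1):  [kg·s⁻²·A⁻¹] · [m²·s⁻¹] = kg·m²·s⁻³·A⁻¹
  (13.8 m) × (43.3 N·C⁻¹):  [m] · [kg·m·s⁻³·A⁻¹] = kg·m²·s⁻³·A⁻¹
The terms do not share a single dimension (kg·m²·s⁻³·A⁻² vs kg·m²·s⁻³·A⁻¹).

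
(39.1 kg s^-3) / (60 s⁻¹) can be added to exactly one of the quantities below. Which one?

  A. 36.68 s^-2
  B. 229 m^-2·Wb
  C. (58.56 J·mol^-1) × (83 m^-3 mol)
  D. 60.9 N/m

Reference: [kg·s⁻³] / [s⁻¹] = kg·s⁻².
Each option:
  A. s⁻²
  B. Wb·m⁻² = V·s·m⁻² = kg·s⁻²·A⁻¹
  C. [kg·m²·s⁻²·mol⁻¹] · [m⁻³·mol] = kg·m⁻¹·s⁻²
  D. N·m⁻¹ = kg·m·s⁻²·m⁻¹ = kg·s⁻²  ← same
Only D. matches kg·s⁻².

D.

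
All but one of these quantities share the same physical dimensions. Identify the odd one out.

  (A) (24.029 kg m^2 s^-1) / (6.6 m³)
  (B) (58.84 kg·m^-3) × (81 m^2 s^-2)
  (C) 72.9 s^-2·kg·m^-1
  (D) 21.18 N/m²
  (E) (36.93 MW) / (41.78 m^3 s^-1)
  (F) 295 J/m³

(A)

Expand each in SI base units:
  (A) [kg·m²·s⁻¹] / [m³] = kg·m⁻¹·s⁻¹
  (B) [kg·m⁻³] · [m²·s⁻²] = kg·m⁻¹·s⁻²
  (C) kg·m⁻¹·s⁻²
  (D) N·m⁻² = kg·m·s⁻²·m⁻² = kg·m⁻¹·s⁻²
  (E) [kg·m²·s⁻³] / [m³·s⁻¹] = kg·m⁻¹·s⁻²
  (F) J·m⁻³ = N·m·m⁻³ = kg·m⁻¹·s⁻²
All reduce to kg·m⁻¹·s⁻² except (A), which is kg·m⁻¹·s⁻¹.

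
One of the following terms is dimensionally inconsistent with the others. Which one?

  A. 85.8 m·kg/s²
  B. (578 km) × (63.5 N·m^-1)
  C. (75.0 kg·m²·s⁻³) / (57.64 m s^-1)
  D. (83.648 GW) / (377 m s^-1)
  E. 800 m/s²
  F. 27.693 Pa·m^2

E.

Expand each in SI base units:
  A. kg·m·s⁻²
  B. [m] · [kg·s⁻²] = kg·m·s⁻²
  C. [kg·m²·s⁻³] / [m·s⁻¹] = kg·m·s⁻²
  D. [kg·m²·s⁻³] / [m·s⁻¹] = kg·m·s⁻²
  E. m·s⁻²
  F. Pa·m² = N·m⁻²·m² = kg·m·s⁻²
All reduce to kg·m·s⁻² except E., which is m·s⁻².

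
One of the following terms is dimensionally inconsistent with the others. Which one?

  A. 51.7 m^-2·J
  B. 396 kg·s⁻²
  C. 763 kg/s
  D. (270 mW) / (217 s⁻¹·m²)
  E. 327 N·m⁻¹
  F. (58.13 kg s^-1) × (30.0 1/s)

C.

In SI base units:
  A. J·m⁻² = N·m·m⁻² = kg·s⁻²
  B. kg·s⁻²
  C. kg·s⁻¹
  D. [kg·m²·s⁻³] / [m²·s⁻¹] = kg·s⁻²
  E. N·m⁻¹ = kg·m·s⁻²·m⁻¹ = kg·s⁻²
  F. [kg·s⁻¹] · [s⁻¹] = kg·s⁻²
All reduce to kg·s⁻² except C., which is kg·s⁻¹.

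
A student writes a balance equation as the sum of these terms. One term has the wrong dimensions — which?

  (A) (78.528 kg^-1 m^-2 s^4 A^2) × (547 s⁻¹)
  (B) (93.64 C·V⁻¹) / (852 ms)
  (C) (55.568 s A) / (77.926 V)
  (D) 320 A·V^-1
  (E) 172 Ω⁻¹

In SI base units:
  (A) [kg⁻¹·m⁻²·s⁴·A²] · [s⁻¹] = kg⁻¹·m⁻²·s³·A²
  (B) [kg⁻¹·m⁻²·s⁴·A²] / [s] = kg⁻¹·m⁻²·s³·A²
  (C) [s·A] / [kg·m²·s⁻³·A⁻¹] = kg⁻¹·m⁻²·s⁴·A²
  (D) A·V⁻¹ = A·(J·C⁻¹)⁻¹ = kg⁻¹·m⁻²·s³·A²
  (E) Ω⁻¹ = (V·A⁻¹)⁻¹ = kg⁻¹·m⁻²·s³·A²
All reduce to kg⁻¹·m⁻²·s³·A² except (C), which is kg⁻¹·m⁻²·s⁴·A².

(C)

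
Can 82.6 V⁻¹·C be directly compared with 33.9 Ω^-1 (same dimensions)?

No

Dimensions:
  82.6 V⁻¹·C:  C·V⁻¹ = s·A·(J·C⁻¹)⁻¹ = kg⁻¹·m⁻²·s⁴·A²
  33.9 Ω^-1:  Ω⁻¹ = (V·A⁻¹)⁻¹ = kg⁻¹·m⁻²·s³·A²
kg⁻¹·m⁻²·s⁴·A² ≠ kg⁻¹·m⁻²·s³·A², so they cannot be added.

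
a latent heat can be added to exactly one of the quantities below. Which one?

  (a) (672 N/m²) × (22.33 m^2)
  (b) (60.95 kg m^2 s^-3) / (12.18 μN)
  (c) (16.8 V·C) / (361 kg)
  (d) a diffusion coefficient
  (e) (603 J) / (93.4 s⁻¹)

(c)

Reference: [latent heat] = m²·s⁻².
Each option:
  (a) [kg·m⁻¹·s⁻²] · [m²] = kg·m·s⁻²
  (b) [kg·m²·s⁻³] / [kg·m·s⁻²] = m·s⁻¹
  (c) [kg·m²·s⁻²] / [kg] = m²·s⁻²  ← same
  (d) [diffusion coefficient] = m²·s⁻¹
  (e) [kg·m²·s⁻²] / [s⁻¹] = kg·m²·s⁻¹
Only (c) matches m²·s⁻².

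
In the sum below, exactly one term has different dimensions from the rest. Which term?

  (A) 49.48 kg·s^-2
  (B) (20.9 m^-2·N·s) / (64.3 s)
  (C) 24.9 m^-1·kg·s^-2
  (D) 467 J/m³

(A)

Expand each in SI base units:
  (A) kg·s⁻²
  (B) [kg·m⁻¹·s⁻¹] / [s] = kg·m⁻¹·s⁻²
  (C) kg·m⁻¹·s⁻²
  (D) J·m⁻³ = N·m·m⁻³ = kg·m⁻¹·s⁻²
All reduce to kg·m⁻¹·s⁻² except (A), which is kg·s⁻².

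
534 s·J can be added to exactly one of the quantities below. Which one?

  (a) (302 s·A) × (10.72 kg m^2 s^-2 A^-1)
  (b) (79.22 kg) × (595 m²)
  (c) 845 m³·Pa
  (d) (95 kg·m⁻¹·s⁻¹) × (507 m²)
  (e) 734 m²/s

Reference: J·s = N·m·s = kg·m²·s⁻¹.
Each option:
  (a) [s·A] · [kg·m²·s⁻²·A⁻¹] = kg·m²·s⁻¹  ← same
  (b) [kg] · [m²] = kg·m²
  (c) Pa·m³ = N·m⁻²·m³ = kg·m²·s⁻²
  (d) [kg·m⁻¹·s⁻¹] · [m²] = kg·m·s⁻¹
  (e) m²·s⁻¹
Only (a) matches kg·m²·s⁻¹.

(a)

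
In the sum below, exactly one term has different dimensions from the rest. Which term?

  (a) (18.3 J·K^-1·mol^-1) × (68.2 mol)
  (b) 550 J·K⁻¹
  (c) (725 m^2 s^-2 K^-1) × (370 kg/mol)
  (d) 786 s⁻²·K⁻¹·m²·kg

(c)

Expand each in SI base units:
  (a) [kg·m²·s⁻²·K⁻¹·mol⁻¹] · [mol] = kg·m²·s⁻²·K⁻¹
  (b) J·K⁻¹ = N·m·K⁻¹ = kg·m²·s⁻²·K⁻¹
  (c) [m²·s⁻²·K⁻¹] · [kg·mol⁻¹] = kg·m²·s⁻²·K⁻¹·mol⁻¹
  (d) kg·m²·s⁻²·K⁻¹
All reduce to kg·m²·s⁻²·K⁻¹ except (c), which is kg·m²·s⁻²·K⁻¹·mol⁻¹.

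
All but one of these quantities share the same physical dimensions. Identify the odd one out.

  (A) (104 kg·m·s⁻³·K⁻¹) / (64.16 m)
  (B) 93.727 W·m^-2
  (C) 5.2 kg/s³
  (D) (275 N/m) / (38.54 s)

In SI base units:
  (A) [kg·m·s⁻³·K⁻¹] / [m] = kg·s⁻³·K⁻¹
  (B) W·m⁻² = J·s⁻¹·m⁻² = kg·s⁻³
  (C) kg·s⁻³
  (D) [kg·s⁻²] / [s] = kg·s⁻³
All reduce to kg·s⁻³ except (A), which is kg·s⁻³·K⁻¹.

(A)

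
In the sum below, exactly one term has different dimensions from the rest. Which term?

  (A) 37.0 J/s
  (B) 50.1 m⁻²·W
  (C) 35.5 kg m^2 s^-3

(B)

Work out the base dimensions of each:
  (A) J·s⁻¹ = N·m·s⁻¹ = kg·m²·s⁻³
  (B) W·m⁻² = J·s⁻¹·m⁻² = kg·s⁻³
  (C) kg·m²·s⁻³
All reduce to kg·m²·s⁻³ except (B), which is kg·s⁻³.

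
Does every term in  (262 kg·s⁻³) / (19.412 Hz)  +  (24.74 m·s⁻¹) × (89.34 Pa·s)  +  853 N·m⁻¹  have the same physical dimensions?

Yes

Dimensions:
  (262 kg·s⁻³) / (19.412 Hz):  [kg·s⁻³] / [s⁻¹] = kg·s⁻²
  (24.74 m·s⁻¹) × (89.34 Pa·s):  [m·s⁻¹] · [kg·m⁻¹·s⁻¹] = kg·s⁻²
  853 N·m⁻¹:  N·m⁻¹ = kg·m·s⁻²·m⁻¹ = kg·s⁻²
Every term reduces to kg·s⁻².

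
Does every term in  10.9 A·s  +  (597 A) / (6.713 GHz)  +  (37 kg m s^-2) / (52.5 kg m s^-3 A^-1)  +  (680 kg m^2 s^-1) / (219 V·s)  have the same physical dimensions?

Yes

Dimensions:
  10.9 A·s:  A·s = s·A
  (597 A) / (6.713 GHz):  [A] / [s⁻¹] = s·A
  (37 kg m s^-2) / (52.5 kg m s^-3 A^-1):  [kg·m·s⁻²] / [kg·m·s⁻³·A⁻¹] = s·A
  (680 kg m^2 s^-1) / (219 V·s):  [kg·m²·s⁻¹] / [kg·m²·s⁻²·A⁻¹] = s·A
Every term reduces to s·A.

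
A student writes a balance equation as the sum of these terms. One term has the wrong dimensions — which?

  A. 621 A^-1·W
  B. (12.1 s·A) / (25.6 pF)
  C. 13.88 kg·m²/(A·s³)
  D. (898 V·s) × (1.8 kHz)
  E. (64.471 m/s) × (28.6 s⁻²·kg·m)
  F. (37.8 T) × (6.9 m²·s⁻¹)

E.

Reduce each to base SI dimensions:
  A. W·A⁻¹ = J·s⁻¹·A⁻¹ = kg·m²·s⁻³·A⁻¹
  B. [s·A] / [kg⁻¹·m⁻²·s⁴·A²] = kg·m²·s⁻³·A⁻¹
  C. kg·m²·s⁻³·A⁻¹
  D. [kg·m²·s⁻²·A⁻¹] · [s⁻¹] = kg·m²·s⁻³·A⁻¹
  E. [m·s⁻¹] · [kg·m·s⁻²] = kg·m²·s⁻³
  F. [kg·s⁻²·A⁻¹] · [m²·s⁻¹] = kg·m²·s⁻³·A⁻¹
All reduce to kg·m²·s⁻³·A⁻¹ except E., which is kg·m²·s⁻³.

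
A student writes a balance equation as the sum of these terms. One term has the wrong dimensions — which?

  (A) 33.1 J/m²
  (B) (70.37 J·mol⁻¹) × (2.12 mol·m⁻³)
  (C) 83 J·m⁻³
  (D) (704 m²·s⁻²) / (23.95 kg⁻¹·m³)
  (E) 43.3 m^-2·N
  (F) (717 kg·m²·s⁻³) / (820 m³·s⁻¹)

(A)

Reduce each to base SI dimensions:
  (A) J·m⁻² = N·m·m⁻² = kg·s⁻²
  (B) [kg·m²·s⁻²·mol⁻¹] · [m⁻³·mol] = kg·m⁻¹·s⁻²
  (C) J·m⁻³ = N·m·m⁻³ = kg·m⁻¹·s⁻²
  (D) [m²·s⁻²] / [kg⁻¹·m³] = kg·m⁻¹·s⁻²
  (E) N·m⁻² = kg·m·s⁻²·m⁻² = kg·m⁻¹·s⁻²
  (F) [kg·m²·s⁻³] / [m³·s⁻¹] = kg·m⁻¹·s⁻²
All reduce to kg·m⁻¹·s⁻² except (A), which is kg·s⁻².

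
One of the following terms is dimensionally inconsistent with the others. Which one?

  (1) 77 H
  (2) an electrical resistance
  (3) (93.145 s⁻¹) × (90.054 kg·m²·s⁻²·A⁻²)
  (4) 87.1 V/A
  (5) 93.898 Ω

Expand each in SI base units:
  (1) H = V·s·A⁻¹ = kg·m²·s⁻²·A⁻²
  (2) [electrical resistance] = kg·m²·s⁻³·A⁻²
  (3) [s⁻¹] · [kg·m²·s⁻²·A⁻²] = kg·m²·s⁻³·A⁻²
  (4) V·A⁻¹ = J·C⁻¹·A⁻¹ = kg·m²·s⁻³·A⁻²
  (5) Ω = V·A⁻¹ = kg·m²·s⁻³·A⁻²
All reduce to kg·m²·s⁻³·A⁻² except (1), which is kg·m²·s⁻²·A⁻².

(1)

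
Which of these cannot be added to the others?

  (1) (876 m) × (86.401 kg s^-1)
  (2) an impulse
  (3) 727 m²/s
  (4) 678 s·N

Reduce each to base SI dimensions:
  (1) [m] · [kg·s⁻¹] = kg·m·s⁻¹
  (2) [impulse] = kg·m·s⁻¹
  (3) m²·s⁻¹
  (4) N·s = kg·m·s⁻²·s = kg·m·s⁻¹
All reduce to kg·m·s⁻¹ except (3), which is m²·s⁻¹.

(3)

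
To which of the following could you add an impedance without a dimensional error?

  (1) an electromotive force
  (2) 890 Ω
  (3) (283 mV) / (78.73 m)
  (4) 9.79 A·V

(2)

Reference: [impedance] = kg·m²·s⁻³·A⁻².
Each option:
  (1) [electromotive force] = kg·m²·s⁻³·A⁻¹
  (2) Ω = V·A⁻¹ = kg·m²·s⁻³·A⁻²  ← same
  (3) [kg·m²·s⁻³·A⁻¹] / [m] = kg·m·s⁻³·A⁻¹
  (4) V·A = J·C⁻¹·A = kg·m²·s⁻³
Only (2) matches kg·m²·s⁻³·A⁻².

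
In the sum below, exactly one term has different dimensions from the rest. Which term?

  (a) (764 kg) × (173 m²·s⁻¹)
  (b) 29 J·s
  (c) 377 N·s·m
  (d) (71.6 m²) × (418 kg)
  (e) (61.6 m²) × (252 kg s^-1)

Work out the base dimensions of each:
  (a) [kg] · [m²·s⁻¹] = kg·m²·s⁻¹
  (b) J·s = N·m·s = kg·m²·s⁻¹
  (c) N·m·s = kg·m·s⁻²·m·s = kg·m²·s⁻¹
  (d) [m²] · [kg] = kg·m²
  (e) [m²] · [kg·s⁻¹] = kg·m²·s⁻¹
All reduce to kg·m²·s⁻¹ except (d), which is kg·m².

(d)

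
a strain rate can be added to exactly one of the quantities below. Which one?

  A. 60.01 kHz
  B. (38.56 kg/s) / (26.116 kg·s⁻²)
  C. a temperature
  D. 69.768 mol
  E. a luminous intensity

A.

Reference: [strain rate] = s⁻¹.
Each option:
  A. Hz = s⁻¹  ← same
  B. [kg·s⁻¹] / [kg·s⁻²] = s
  C. [temperature] = K
  D. mol
  E. [luminous intensity] = cd
Only A. matches s⁻¹.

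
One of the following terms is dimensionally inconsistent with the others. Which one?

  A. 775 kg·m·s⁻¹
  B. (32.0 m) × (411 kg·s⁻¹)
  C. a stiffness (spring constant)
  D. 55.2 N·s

C.

Expand each in SI base units:
  A. kg·m·s⁻¹
  B. [m] · [kg·s⁻¹] = kg·m·s⁻¹
  C. [stiffness (spring constant)] = kg·s⁻²
  D. N·s = kg·m·s⁻²·s = kg·m·s⁻¹
All reduce to kg·m·s⁻¹ except C., which is kg·s⁻².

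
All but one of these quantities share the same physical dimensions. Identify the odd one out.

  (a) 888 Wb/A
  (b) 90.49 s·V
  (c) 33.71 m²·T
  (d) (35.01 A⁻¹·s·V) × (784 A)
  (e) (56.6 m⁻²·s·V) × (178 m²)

(a)

Expand each in SI base units:
  (a) Wb·A⁻¹ = V·s·A⁻¹ = kg·m²·s⁻²·A⁻²
  (b) V·s = J·C⁻¹·s = kg·m²·s⁻²·A⁻¹
  (c) T·m² = Wb·m⁻²·m² = kg·m²·s⁻²·A⁻¹
  (d) [kg·m²·s⁻²·A⁻²] · [A] = kg·m²·s⁻²·A⁻¹
  (e) [kg·s⁻²·A⁻¹] · [m²] = kg·m²·s⁻²·A⁻¹
All reduce to kg·m²·s⁻²·A⁻¹ except (a), which is kg·m²·s⁻²·A⁻².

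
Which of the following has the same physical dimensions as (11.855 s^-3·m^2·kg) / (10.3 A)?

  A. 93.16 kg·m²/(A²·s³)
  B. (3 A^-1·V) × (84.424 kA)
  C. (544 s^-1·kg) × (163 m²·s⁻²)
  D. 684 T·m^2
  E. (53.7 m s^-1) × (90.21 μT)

B.

Reference: [kg·m²·s⁻³] / [A] = kg·m²·s⁻³·A⁻¹.
Each option:
  A. kg·m²·s⁻³·A⁻²
  B. [kg·m²·s⁻³·A⁻²] · [A] = kg·m²·s⁻³·A⁻¹  ← same
  C. [kg·s⁻¹] · [m²·s⁻²] = kg·m²·s⁻³
  D. T·m² = Wb·m⁻²·m² = kg·m²·s⁻²·A⁻¹
  E. [m·s⁻¹] · [kg·s⁻²·A⁻¹] = kg·m·s⁻³·A⁻¹
Only B. matches kg·m²·s⁻³·A⁻¹.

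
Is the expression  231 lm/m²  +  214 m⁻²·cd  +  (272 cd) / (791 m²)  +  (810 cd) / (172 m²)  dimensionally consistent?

Reduce each to base SI dimensions:
  231 lm/m²:  lm·m⁻² = cd·m⁻² = m⁻²·cd
  214 m⁻²·cd:  cd·m⁻² = m⁻²·cd
  (272 cd) / (791 m²):  [cd] / [m²] = m⁻²·cd
  (810 cd) / (172 m²):  [cd] / [m²] = m⁻²·cd
Every term reduces to m⁻²·cd.

Yes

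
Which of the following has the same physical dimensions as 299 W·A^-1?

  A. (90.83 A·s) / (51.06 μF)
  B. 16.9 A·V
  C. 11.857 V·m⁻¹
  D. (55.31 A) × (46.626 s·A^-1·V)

Reference: W·A⁻¹ = J·s⁻¹·A⁻¹ = kg·m²·s⁻³·A⁻¹.
Each option:
  A. [s·A] / [kg⁻¹·m⁻²·s⁴·A²] = kg·m²·s⁻³·A⁻¹  ← same
  B. V·A = J·C⁻¹·A = kg·m²·s⁻³
  C. V·m⁻¹ = J·C⁻¹·m⁻¹ = kg·m·s⁻³·A⁻¹
  D. [A] · [kg·m²·s⁻²·A⁻²] = kg·m²·s⁻²·A⁻¹
Only A. matches kg·m²·s⁻³·A⁻¹.

A.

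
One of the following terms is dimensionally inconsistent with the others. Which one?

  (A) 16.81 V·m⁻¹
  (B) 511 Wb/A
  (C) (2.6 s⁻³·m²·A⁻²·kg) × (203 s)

In SI base units:
  (A) V·m⁻¹ = J·C⁻¹·m⁻¹ = kg·m·s⁻³·A⁻¹
  (B) Wb·A⁻¹ = V·s·A⁻¹ = kg·m²·s⁻²·A⁻²
  (C) [kg·m²·s⁻³·A⁻²] · [s] = kg·m²·s⁻²·A⁻²
All reduce to kg·m²·s⁻²·A⁻² except (A), which is kg·m·s⁻³·A⁻¹.

(A)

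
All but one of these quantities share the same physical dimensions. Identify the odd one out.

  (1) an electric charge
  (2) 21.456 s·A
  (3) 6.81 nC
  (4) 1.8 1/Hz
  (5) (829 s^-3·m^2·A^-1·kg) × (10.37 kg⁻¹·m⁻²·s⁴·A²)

Expand each in SI base units:
  (1) [electric charge] = s·A
  (2) A·s = s·A
  (3) C = s·A
  (4) Hz⁻¹ = (s⁻¹)⁻¹ = s
  (5) [kg·m²·s⁻³·A⁻¹] · [kg⁻¹·m⁻²·s⁴·A²] = s·A
All reduce to s·A except (4), which is s.

(4)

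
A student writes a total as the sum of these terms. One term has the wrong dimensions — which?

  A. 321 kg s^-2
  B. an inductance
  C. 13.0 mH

A.

Dimensions:
  A. kg·s⁻²
  B. [inductance] = kg·m²·s⁻²·A⁻²
  C. H = V·s·A⁻¹ = kg·m²·s⁻²·A⁻²
All reduce to kg·m²·s⁻²·A⁻² except A., which is kg·s⁻².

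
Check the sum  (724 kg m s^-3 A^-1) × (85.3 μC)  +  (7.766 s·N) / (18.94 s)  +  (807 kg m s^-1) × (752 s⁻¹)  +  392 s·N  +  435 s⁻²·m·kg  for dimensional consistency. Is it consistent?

Reduce each to base SI dimensions:
  (724 kg m s^-3 A^-1) × (85.3 μC):  [kg·m·s⁻³·A⁻¹] · [s·A] = kg·m·s⁻²
  (7.766 s·N) / (18.94 s):  [kg·m·s⁻¹] / [s] = kg·m·s⁻²
  (807 kg m s^-1) × (752 s⁻¹):  [kg·m·s⁻¹] · [s⁻¹] = kg·m·s⁻²
  392 s·N:  N·s = kg·m·s⁻²·s = kg·m·s⁻¹
  435 s⁻²·m·kg:  kg·m·s⁻²
The terms do not share a single dimension (kg·m·s⁻² vs kg·m·s⁻¹).

No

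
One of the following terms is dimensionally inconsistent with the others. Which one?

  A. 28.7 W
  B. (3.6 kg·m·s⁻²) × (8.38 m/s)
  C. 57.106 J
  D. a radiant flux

Reduce each to base SI dimensions:
  A. W = J·s⁻¹ = kg·m²·s⁻³
  B. [kg·m·s⁻²] · [m·s⁻¹] = kg·m²·s⁻³
  C. J = N·m = kg·m²·s⁻²
  D. [radiant flux] = kg·m²·s⁻³
All reduce to kg·m²·s⁻³ except C., which is kg·m²·s⁻².

C.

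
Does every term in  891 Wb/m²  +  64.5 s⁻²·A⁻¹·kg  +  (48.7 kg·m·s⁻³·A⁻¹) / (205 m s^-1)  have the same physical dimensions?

Yes

Work out the base dimensions of each:
  891 Wb/m²:  Wb·m⁻² = V·s·m⁻² = kg·s⁻²·A⁻¹
  64.5 s⁻²·A⁻¹·kg:  kg·s⁻²·A⁻¹
  (48.7 kg·m·s⁻³·A⁻¹) / (205 m s^-1):  [kg·m·s⁻³·A⁻¹] / [m·s⁻¹] = kg·s⁻²·A⁻¹
Every term reduces to kg·s⁻²·A⁻¹.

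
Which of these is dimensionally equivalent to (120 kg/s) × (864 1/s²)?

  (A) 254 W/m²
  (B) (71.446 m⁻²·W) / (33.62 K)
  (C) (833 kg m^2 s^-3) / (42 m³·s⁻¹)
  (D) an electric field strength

(A)

Reference: [kg·s⁻¹] · [s⁻²] = kg·s⁻³.
Each option:
  (A) W·m⁻² = J·s⁻¹·m⁻² = kg·s⁻³  ← same
  (B) [kg·s⁻³] / [K] = kg·s⁻³·K⁻¹
  (C) [kg·m²·s⁻³] / [m³·s⁻¹] = kg·m⁻¹·s⁻²
  (D) [electric field strength] = kg·m·s⁻³·A⁻¹
Only (A) matches kg·s⁻³.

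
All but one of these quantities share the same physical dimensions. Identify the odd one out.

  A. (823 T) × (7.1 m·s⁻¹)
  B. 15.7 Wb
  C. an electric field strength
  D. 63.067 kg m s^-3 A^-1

In SI base units:
  A. [kg·s⁻²·A⁻¹] · [m·s⁻¹] = kg·m·s⁻³·A⁻¹
  B. Wb = V·s = kg·m²·s⁻²·A⁻¹
  C. [electric field strength] = kg·m·s⁻³·A⁻¹
  D. kg·m·s⁻³·A⁻¹
All reduce to kg·m·s⁻³·A⁻¹ except B., which is kg·m²·s⁻²·A⁻¹.

B.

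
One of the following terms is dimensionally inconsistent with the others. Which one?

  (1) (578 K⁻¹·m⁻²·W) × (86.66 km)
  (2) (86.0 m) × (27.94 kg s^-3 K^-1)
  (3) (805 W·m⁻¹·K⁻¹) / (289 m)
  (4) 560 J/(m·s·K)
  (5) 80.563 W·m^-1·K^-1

In SI base units:
  (1) [kg·s⁻³·K⁻¹] · [m] = kg·m·s⁻³·K⁻¹
  (2) [m] · [kg·s⁻³·K⁻¹] = kg·m·s⁻³·K⁻¹
  (3) [kg·m·s⁻³·K⁻¹] / [m] = kg·s⁻³·K⁻¹
  (4) J·s⁻¹·m⁻¹·K⁻¹ = N·m·s⁻¹·m⁻¹·K⁻¹ = kg·m·s⁻³·K⁻¹
  (5) W·m⁻¹·K⁻¹ = J·s⁻¹·m⁻¹·K⁻¹ = kg·m·s⁻³·K⁻¹
All reduce to kg·m·s⁻³·K⁻¹ except (3), which is kg·s⁻³·K⁻¹.

(3)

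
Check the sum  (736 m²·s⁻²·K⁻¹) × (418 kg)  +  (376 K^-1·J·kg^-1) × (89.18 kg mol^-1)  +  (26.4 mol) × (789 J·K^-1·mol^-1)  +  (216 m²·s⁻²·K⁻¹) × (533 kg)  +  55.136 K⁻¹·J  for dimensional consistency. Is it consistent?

No

Reduce each to base SI dimensions:
  (736 m²·s⁻²·K⁻¹) × (418 kg):  [m²·s⁻²·K⁻¹] · [kg] = kg·m²·s⁻²·K⁻¹
  (376 K^-1·J·kg^-1) × (89.18 kg mol^-1):  [m²·s⁻²·K⁻¹] · [kg·mol⁻¹] = kg·m²·s⁻²·K⁻¹·mol⁻¹
  (26.4 mol) × (789 J·K^-1·mol^-1):  [mol] · [kg·m²·s⁻²·K⁻¹·mol⁻¹] = kg·m²·s⁻²·K⁻¹
  (216 m²·s⁻²·K⁻¹) × (533 kg):  [m²·s⁻²·K⁻¹] · [kg] = kg·m²·s⁻²·K⁻¹
  55.136 K⁻¹·J:  J·K⁻¹ = N·m·K⁻¹ = kg·m²·s⁻²·K⁻¹
The terms do not share a single dimension (kg·m²·s⁻²·K⁻¹ vs kg·m²·s⁻²·K⁻¹·mol⁻¹).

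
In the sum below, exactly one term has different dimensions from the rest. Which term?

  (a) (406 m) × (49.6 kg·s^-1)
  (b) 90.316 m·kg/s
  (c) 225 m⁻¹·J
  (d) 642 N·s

(c)

Dimensions:
  (a) [m] · [kg·s⁻¹] = kg·m·s⁻¹
  (b) kg·m·s⁻¹
  (c) J·m⁻¹ = N·m·m⁻¹ = kg·m·s⁻²
  (d) N·s = kg·m·s⁻²·s = kg·m·s⁻¹
All reduce to kg·m·s⁻¹ except (c), which is kg·m·s⁻².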